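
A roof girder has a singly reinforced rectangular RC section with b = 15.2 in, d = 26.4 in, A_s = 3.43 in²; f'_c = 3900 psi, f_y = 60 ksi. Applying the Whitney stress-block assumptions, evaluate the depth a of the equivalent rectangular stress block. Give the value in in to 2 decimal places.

T = A_s f_y = 3.43 × 60 = 205.8 kips.
a = T/(0.85 f'_c b) = 205.8/(0.85 × 3.9 × 15.2) = 4.08 in.

a ≈ 4.08 in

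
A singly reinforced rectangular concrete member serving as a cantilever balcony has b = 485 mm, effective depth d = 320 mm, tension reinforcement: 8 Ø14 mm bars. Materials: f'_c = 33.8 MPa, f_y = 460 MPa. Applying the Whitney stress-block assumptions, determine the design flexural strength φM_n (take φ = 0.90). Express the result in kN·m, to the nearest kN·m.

A_s = 8 × 154 = 1232 mm².
T = A_s f_y = 1232 × 460 = 566720 N = 566.72 kN.
From C = T: a = T/(0.85 f'_c b) = 566720/(0.85 × 33.8 × 485) = 40.67 mm.
M_n = T(d − a/2) = 566.72 kN × (320 − 20.335) mm = 169.83 kN·m.
φM_n = 0.90 × 169.83 = 152.85 kN·m.

φM_n ≈ 153 kN·m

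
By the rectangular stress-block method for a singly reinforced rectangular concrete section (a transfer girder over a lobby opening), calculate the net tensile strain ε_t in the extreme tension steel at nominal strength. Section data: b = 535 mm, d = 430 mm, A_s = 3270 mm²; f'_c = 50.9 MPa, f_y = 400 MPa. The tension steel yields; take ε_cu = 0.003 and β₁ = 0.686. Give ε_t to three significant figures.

a = A_s f_y/(0.85 f'_c b) = 56.51 mm.
β₁ = 0.686, so c = a/β₁ = 56.51/0.686 = 82.38 mm.
From the linear strain diagram with ε_cu = 0.003: ε_t = 0.003 (d − c)/c = 0.003 × (430 − 82.38)/82.38 = 0.0127.
Since ε_t ≥ 0.005, the section is tension-controlled.

ε_t ≈ 0.0127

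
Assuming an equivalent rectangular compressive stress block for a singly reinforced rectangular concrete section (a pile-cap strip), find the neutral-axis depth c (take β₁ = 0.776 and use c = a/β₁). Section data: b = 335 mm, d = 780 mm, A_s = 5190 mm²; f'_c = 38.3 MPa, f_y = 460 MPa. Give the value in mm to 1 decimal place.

c ≈ 282.1 mm

T = A_s f_y = 5190 × 460 = 2387400 N = 2387.4 kN.
Setting C = 0.85 f'_c a b equal to T: a = 2387400/(0.85 × 38.3 × 335) = 218.909 mm.
With β₁ = 0.776, c = a/β₁ = 218.909/0.776 = 282.1 mm.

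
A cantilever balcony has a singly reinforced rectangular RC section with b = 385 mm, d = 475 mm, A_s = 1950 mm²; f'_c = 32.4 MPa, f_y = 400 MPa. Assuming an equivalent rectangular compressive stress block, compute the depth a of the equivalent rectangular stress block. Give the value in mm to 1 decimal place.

a ≈ 73.6 mm

T = A_s f_y = 1950 × 400 = 780000 N = 780 kN.
Setting C = 0.85 f'_c a b equal to T: a = 780000/(0.85 × 32.4 × 385) = 73.6 mm.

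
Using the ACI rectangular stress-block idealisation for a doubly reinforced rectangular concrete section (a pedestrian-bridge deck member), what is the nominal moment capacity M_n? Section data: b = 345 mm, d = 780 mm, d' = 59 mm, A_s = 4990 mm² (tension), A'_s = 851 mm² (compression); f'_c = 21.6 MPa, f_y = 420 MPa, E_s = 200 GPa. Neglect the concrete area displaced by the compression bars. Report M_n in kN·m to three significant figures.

Assume both tension and compression steel yield.
Net tension couple steel: A_s − A'_s = 4139 mm².
a = (A_s − A'_s) f_y / (0.85 f'_c b) = 1738380/(0.85 × 21.6 × 345) = 274.44 mm.
c = a/β₁ = 274.44/0.85 = 322.87 mm; ε'_s = 0.003(c − d')/c = 0.0025 ≥ f_y/E_s = 0.0021, so compression steel does yield.
M_n = (A_s − A'_s) f_y (d − a/2) + A'_s f_y (d − d') = [1738380 × (780 − 137.22) + 357420 × (780 − 59)] × 10⁻⁶ = 1117.40 + 257.70 = 1375.10 kN·m.

M_n ≈ 1380 kN·m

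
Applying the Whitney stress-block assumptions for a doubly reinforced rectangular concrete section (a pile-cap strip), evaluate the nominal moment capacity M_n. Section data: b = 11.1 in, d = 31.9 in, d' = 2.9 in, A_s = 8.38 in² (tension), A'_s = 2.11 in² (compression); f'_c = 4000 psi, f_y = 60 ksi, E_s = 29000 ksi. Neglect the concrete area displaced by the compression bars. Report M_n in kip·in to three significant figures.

M_n ≈ 13800 kip·in

Assume both steels yield.
a = (A_s − A'_s) f_y/(0.85 f'_c b) = (8.38 − 2.11) × 60/(0.85 × 4 × 11.1) = 9.968 in.
c = a/β₁ = 9.968/0.85 = 11.727 in; ε'_s = 0.003(c − d')/c = 0.0023 ≥ ε_y = 0.0021, so the compression steel yields.
M_n = (A_s − A'_s) f_y (d − a/2) + A'_s f_y (d − d') = 376.2 × (31.9 − 4.984) + 126.6 × (31.9 − 2.9) = 10125.8 + 3671.4 = 13797.2 kip·in.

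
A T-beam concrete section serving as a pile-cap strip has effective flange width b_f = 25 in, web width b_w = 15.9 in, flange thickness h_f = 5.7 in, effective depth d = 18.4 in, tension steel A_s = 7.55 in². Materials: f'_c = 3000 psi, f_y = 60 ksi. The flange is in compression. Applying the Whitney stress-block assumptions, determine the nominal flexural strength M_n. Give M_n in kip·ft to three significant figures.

Tension: T = A_s f_y = 7.55 × 60 = 453 kips.
Try a within the flange: a = T/(0.85 f'_c b_f) = 453/(0.85 × 3 × 25) = 7.106 in.
a = 7.106 > h_f = 5.7 in: the block extends into the web. Split into flange-overhang and web parts.
C_f = 0.85 f'_c (b_f − b_w) h_f = 0.85 × 3 × (25 − 15.9) × 5.7 = 132.3 kips.
Remaining web compression depth: a_w = (T − C_f)/(0.85 f'_c b_w) = (453 − 132.3)/(0.85 × 3 × 15.9) = 7.910 in.
M_n = C_f(d − h_f/2) + (T − C_f)(d − a_w/2) = 132.3 × (18.4 − 2.85) + 320.7 × (18.4 − 3.955) = 2057.3 + 4632.5 = 6689.8 kip·in.
M_n = 6689.8/12 = 557.48 kip·ft.

M_n ≈ 557 kip·ft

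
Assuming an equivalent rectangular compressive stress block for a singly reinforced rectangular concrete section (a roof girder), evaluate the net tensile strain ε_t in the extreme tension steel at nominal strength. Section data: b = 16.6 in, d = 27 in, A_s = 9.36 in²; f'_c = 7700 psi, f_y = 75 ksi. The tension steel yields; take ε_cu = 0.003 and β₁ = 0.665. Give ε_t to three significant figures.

ε_t ≈ 0.00534

a = A_s f_y/(0.85 f'_c b) = 6.461 in.
β₁ = 0.665, so c = a/β₁ = 6.461/0.665 = 9.716 in.
From the linear strain diagram with ε_cu = 0.003: ε_t = 0.003 (d − c)/c = 0.003 × (27 − 9.716)/9.716 = 0.00534.
Since ε_t ≥ 0.005, the section is tension-controlled.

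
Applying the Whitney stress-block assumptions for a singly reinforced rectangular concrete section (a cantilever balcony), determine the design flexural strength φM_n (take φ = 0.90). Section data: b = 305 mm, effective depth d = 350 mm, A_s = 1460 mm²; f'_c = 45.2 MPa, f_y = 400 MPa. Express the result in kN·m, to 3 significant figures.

φM_n ≈ 171 kN·m

T = A_s f_y = 1460 × 400 = 584000 N = 584 kN.
From C = T: a = T/(0.85 f'_c b) = 584000/(0.85 × 45.2 × 305) = 49.84 mm.
M_n = T(d − a/2) = 584 kN × (350 − 24.92) mm = 189.85 kN·m.
φM_n = 0.90 × 189.85 = 170.87 kN·m.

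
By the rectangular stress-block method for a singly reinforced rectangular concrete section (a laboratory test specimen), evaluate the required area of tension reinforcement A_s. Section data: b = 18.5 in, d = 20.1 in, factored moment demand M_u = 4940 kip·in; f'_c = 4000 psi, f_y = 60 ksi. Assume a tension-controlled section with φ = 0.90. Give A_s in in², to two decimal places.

A_s ≈ 5.19 in²

M_n = M_u/φ = 4940/0.90 = 5488.89 kip·in.
From M_n = 0.85 f'_c a b (d − a/2):
a = d − √(d² − 2M_n/(0.85 f'_c b)) = 20.1 − √(20.1² − 2 × 5488.89/(0.85 × 4 × 18.5)) = 4.951 in.
A_s = 0.85 f'_c a b / f_y = 0.85 × 4 × 4.951 × 18.5 / 60 = 5.190 in².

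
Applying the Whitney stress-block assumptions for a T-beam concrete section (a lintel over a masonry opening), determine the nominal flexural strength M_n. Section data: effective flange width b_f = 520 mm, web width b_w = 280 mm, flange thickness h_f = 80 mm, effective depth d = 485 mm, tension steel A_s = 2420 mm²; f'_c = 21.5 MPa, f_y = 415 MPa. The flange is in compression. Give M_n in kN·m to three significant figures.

Tension: T = A_s f_y = 2420 × 415 = 1004300 N.
Try a within the flange: a = T/(0.85 f'_c b_f) = 1004300/(0.85 × 21.5 × 520) = 105.68 mm.
a = 105.68 > h_f = 80 mm: the block extends into the web. Split into flange-overhang and web parts.
C_f = 0.85 f'_c (b_f − b_w) h_f = 0.85 × 21.5 × (520 − 280) × 80 = 350880 N.
Remaining web compression depth: a_w = (T − C_f)/(0.85 f'_c b_w) = (1004300 − 350880)/(0.85 × 21.5 × 280) = 127.70 mm.
M_n = C_f(d − h_f/2) + (T − C_f)(d − a_w/2) = 350880 × (485 − 40) + 653420 × (485 − 63.85) = 156.14 + 275.19 = 431.33 × 10⁶ N·mm.
M_n = 431.33 kN·m.

M_n ≈ 431 kN·m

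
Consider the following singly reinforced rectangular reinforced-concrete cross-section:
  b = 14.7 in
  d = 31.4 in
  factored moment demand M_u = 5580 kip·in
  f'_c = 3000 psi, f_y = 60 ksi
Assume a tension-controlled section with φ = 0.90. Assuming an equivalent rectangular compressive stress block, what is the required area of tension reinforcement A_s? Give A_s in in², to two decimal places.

A_s ≈ 3.63 in²

M_n = M_u/φ = 5580/0.90 = 6200 kip·in.
From M_n = 0.85 f'_c a b (d − a/2):
a = d − √(d² − 2M_n/(0.85 f'_c b)) = 31.4 − √(31.4² − 2 × 6200/(0.85 × 3 × 14.7)) = 5.804 in.
A_s = 0.85 f'_c a b / f_y = 0.85 × 3 × 5.804 × 14.7 / 60 = 3.626 in².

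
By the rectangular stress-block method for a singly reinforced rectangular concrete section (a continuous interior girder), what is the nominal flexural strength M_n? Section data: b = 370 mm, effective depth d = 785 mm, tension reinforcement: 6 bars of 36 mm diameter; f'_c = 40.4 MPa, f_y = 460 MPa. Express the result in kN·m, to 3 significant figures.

A_s = 6 × 1018 = 6108 mm².
T = A_s f_y = 6108 × 460 = 2809680 N = 2809.68 kN.
From C = T: a = T/(0.85 f'_c b) = 2809680/(0.85 × 40.4 × 370) = 221.13 mm.
M_n = T(d − a/2) = 2809.68 kN × (785 − 110.565) mm = 1894.95 kN·m.

M_n ≈ 1890 kN·m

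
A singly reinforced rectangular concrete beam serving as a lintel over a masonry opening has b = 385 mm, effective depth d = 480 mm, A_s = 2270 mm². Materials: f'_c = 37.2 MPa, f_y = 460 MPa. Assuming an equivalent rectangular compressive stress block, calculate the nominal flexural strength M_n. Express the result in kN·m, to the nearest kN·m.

T = A_s f_y = 2270 × 460 = 1044200 N = 1044.2 kN.
From C = T: a = T/(0.85 f'_c b) = 1044200/(0.85 × 37.2 × 385) = 85.78 mm.
M_n = T(d − a/2) = 1044.2 kN × (480 − 42.89) mm = 456.43 kN·m.

M_n ≈ 456 kN·m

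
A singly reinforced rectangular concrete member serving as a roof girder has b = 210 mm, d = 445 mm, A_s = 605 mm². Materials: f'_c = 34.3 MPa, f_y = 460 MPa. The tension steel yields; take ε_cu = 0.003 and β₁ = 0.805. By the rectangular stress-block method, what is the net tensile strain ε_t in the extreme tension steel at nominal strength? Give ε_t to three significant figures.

ε_t ≈ 0.0206

a = A_s f_y/(0.85 f'_c b) = 45.45 mm.
β₁ = 0.805, so c = a/β₁ = 45.45/0.805 = 56.46 mm.
From the linear strain diagram with ε_cu = 0.003: ε_t = 0.003 (d − c)/c = 0.003 × (445 − 56.46)/56.46 = 0.0206.
Since ε_t ≥ 0.005, the section is tension-controlled.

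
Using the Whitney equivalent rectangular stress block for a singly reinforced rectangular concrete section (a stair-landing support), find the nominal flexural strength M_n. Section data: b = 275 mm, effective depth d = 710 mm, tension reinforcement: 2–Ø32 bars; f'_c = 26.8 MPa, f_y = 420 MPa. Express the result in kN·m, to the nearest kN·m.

A_s = 2 × 804 = 1608 mm².
T = A_s f_y = 1608 × 420 = 675360 N = 675.36 kN.
From C = T: a = T/(0.85 f'_c b) = 675360/(0.85 × 26.8 × 275) = 107.81 mm.
M_n = T(d − a/2) = 675.36 kN × (710 − 53.905) mm = 443.10 kN·m.

M_n ≈ 443 kN·m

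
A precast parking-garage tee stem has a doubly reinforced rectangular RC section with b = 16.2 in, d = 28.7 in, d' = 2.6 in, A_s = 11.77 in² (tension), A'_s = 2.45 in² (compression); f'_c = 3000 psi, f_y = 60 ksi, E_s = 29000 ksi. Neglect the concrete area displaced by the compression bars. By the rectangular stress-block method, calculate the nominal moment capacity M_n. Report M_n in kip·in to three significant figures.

Assume both steels yield.
a = (A_s − A'_s) f_y/(0.85 f'_c b) = (11.77 − 2.45) × 60/(0.85 × 3 × 16.2) = 13.537 in.
c = a/β₁ = 13.537/0.85 = 15.926 in; ε'_s = 0.003(c − d')/c = 0.0025 ≥ ε_y = 0.0021, so the compression steel yields.
M_n = (A_s − A'_s) f_y (d − a/2) + A'_s f_y (d − d') = 559.2 × (28.7 − 6.7685) + 147 × (28.7 − 2.6) = 12264.1 + 3836.7 = 16100.8 kip·in.

M_n ≈ 16100 kip·in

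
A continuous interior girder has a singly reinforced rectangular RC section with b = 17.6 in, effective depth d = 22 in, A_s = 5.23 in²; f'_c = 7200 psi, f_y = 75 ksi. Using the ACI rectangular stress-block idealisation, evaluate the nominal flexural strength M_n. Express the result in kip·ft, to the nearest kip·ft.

T = A_s f_y = 5.23 × 75 = 392.25 kips.
a = T/(0.85 f'_c b) = 392.25/(0.85 × 7.2 × 17.6) = 3.642 in.
M_n = T(d − a/2) = 392.25 × (22 − 1.821) = 7915.2 kip·in = 7915.2/12 = 659.60 kip·ft.

M_n ≈ 660 kip·ft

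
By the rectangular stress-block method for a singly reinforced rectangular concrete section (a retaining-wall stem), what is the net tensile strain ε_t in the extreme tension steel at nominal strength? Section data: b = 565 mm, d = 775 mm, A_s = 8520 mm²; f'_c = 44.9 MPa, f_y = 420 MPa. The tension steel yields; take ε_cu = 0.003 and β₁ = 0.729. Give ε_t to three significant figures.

a = A_s f_y/(0.85 f'_c b) = 165.95 mm.
β₁ = 0.729, so c = a/β₁ = 165.95/0.729 = 227.64 mm.
From the linear strain diagram with ε_cu = 0.003: ε_t = 0.003 (d − c)/c = 0.003 × (775 − 227.64)/227.64 = 0.00721.
Since ε_t ≥ 0.005, the section is tension-controlled.

ε_t ≈ 0.00721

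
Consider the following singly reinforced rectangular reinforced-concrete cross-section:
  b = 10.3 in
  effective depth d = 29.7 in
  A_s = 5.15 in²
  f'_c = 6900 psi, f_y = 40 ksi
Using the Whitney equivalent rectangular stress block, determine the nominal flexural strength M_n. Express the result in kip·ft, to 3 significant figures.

T = A_s f_y = 5.15 × 40 = 206 kips.
a = T/(0.85 f'_c b) = 206/(0.85 × 6.9 × 10.3) = 3.410 in.
M_n = T(d − a/2) = 206 × (29.7 − 1.705) = 5767.0 kip·in = 5767.0/12 = 480.58 kip·ft.

M_n ≈ 481 kip·ft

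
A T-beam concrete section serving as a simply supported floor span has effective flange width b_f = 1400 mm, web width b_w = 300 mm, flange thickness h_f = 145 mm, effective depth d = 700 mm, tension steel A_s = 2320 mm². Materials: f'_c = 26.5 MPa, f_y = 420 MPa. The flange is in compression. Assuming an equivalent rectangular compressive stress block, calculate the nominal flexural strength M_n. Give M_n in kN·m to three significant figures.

M_n ≈ 667 kN·m

Tension: T = A_s f_y = 2320 × 420 = 974400 N.
Try a within the flange: a = T/(0.85 f'_c b_f) = 974400/(0.85 × 26.5 × 1400) = 30.90 mm.
Since a = 30.90 ≤ h_f = 145 mm, the stress block lies entirely in the flange; analyse as a rectangular beam of width b_f.
M_n = T(d − a/2) = 974400 × (700 − 15.45) = 667.03 × 10⁶ N·mm.
M_n = 667.03 kN·m.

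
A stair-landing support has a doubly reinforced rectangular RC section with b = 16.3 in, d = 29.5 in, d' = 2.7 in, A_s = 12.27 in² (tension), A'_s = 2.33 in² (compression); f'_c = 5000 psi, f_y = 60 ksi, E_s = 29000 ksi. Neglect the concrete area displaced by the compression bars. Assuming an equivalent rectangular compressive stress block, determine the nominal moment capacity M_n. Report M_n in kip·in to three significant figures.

M_n ≈ 18800 kip·in

Assume both steels yield.
a = (A_s − A'_s) f_y/(0.85 f'_c b) = (12.27 − 2.33) × 60/(0.85 × 5 × 16.3) = 8.609 in.
c = a/β₁ = 8.609/0.8 = 10.761 in; ε'_s = 0.003(c − d')/c = 0.0022 ≥ ε_y = 0.0021, so the compression steel yields.
M_n = (A_s − A'_s) f_y (d − a/2) + A'_s f_y (d − d') = 596.4 × (29.5 − 4.3045) + 139.8 × (29.5 − 2.7) = 15026.6 + 3746.6 = 18773.2 kip·in.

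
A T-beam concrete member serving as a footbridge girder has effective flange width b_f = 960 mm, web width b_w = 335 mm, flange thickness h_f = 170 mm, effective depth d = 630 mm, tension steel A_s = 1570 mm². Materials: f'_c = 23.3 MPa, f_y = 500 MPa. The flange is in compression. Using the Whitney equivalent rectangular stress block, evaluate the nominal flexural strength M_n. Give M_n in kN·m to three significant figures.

M_n ≈ 478 kN·m

Tension: T = A_s f_y = 1570 × 500 = 785000 N.
Try a within the flange: a = T/(0.85 f'_c b_f) = 785000/(0.85 × 23.3 × 960) = 41.29 mm.
Since a = 41.29 ≤ h_f = 170 mm, the stress block lies entirely in the flange; analyse as a rectangular beam of width b_f.
M_n = T(d − a/2) = 785000 × (630 − 20.645) = 478.34 × 10⁶ N·mm.
M_n = 478.34 kN·m.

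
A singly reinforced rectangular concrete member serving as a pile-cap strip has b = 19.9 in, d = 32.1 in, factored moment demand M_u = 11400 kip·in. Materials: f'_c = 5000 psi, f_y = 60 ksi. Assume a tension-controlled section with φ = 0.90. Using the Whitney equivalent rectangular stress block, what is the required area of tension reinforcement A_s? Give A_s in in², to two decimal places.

M_n = M_u/φ = 11400/0.90 = 12666.7 kip·in.
From M_n = 0.85 f'_c a b (d − a/2):
a = d − √(d² − 2M_n/(0.85 f'_c b)) = 32.1 − √(32.1² − 2 × 12666.7/(0.85 × 5 × 19.9)) = 5.065 in.
A_s = 0.85 f'_c a b / f_y = 0.85 × 5 × 5.065 × 19.9 / 60 = 7.140 in².

A_s ≈ 7.14 in²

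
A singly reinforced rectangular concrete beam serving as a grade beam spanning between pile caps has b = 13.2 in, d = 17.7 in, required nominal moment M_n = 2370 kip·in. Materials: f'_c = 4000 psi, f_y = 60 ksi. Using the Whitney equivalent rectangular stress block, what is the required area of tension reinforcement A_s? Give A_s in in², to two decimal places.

A_s ≈ 2.46 in²

From M_n = 0.85 f'_c a b (d − a/2):
a = d − √(d² − 2M_n/(0.85 f'_c b)) = 17.7 − √(17.7² − 2 × 2370/(0.85 × 4 × 13.2)) = 3.289 in.
A_s = 0.85 f'_c a b / f_y = 0.85 × 4 × 3.289 × 13.2 / 60 = 2.460 in².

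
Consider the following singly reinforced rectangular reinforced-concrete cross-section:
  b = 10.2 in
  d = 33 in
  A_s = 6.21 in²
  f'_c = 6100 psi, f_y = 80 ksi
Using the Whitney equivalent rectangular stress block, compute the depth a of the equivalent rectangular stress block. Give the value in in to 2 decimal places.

a ≈ 9.39 in

T = A_s f_y = 6.21 × 80 = 496.8 kips.
a = T/(0.85 f'_c b) = 496.8/(0.85 × 6.1 × 10.2) = 9.39 in.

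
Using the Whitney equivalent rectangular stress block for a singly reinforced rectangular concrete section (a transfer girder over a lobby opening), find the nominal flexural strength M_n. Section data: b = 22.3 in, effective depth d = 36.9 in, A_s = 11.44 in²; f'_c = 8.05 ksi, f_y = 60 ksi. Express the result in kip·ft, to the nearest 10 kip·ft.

T = A_s f_y = 11.44 × 60 = 686.4 kips.
a = T/(0.85 f'_c b) = 686.4/(0.85 × 8.05 × 22.3) = 4.498 in.
M_n = T(d − a/2) = 686.4 × (36.9 − 2.249) = 23784.4 kip·in = 23784.4/12 = 1982.03 kip·ft.

M_n ≈ 1980 kip·ft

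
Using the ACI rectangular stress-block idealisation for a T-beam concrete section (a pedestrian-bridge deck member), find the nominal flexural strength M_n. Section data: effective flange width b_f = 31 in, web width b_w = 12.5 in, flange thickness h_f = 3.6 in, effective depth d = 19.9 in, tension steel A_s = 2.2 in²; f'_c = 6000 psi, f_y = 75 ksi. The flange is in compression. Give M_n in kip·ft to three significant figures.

Tension: T = A_s f_y = 2.2 × 75 = 165 kips.
Try a within the flange: a = T/(0.85 f'_c b_f) = 165/(0.85 × 6 × 31) = 1.044 in.
Since a = 1.044 ≤ h_f = 3.6 in, the stress block lies entirely in the flange; analyse as a rectangular beam of width b_f.
M_n = T(d − a/2) = 165 × (19.9 − 0.522) = 3197.4 kip·in.
M_n = 3197.4/12 = 266.45 kip·ft.

M_n ≈ 266 kip·ft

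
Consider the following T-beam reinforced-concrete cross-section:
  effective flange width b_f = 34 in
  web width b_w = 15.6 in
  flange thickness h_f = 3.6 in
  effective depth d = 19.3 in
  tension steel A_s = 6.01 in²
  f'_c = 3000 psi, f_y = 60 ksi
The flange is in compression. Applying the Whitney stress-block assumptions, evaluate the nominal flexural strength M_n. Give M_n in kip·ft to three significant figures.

Tension: T = A_s f_y = 6.01 × 60 = 360.6 kips.
Try a within the flange: a = T/(0.85 f'_c b_f) = 360.6/(0.85 × 3 × 34) = 4.159 in.
a = 4.159 > h_f = 3.6 in: the block extends into the web. Split into flange-overhang and web parts.
C_f = 0.85 f'_c (b_f − b_w) h_f = 0.85 × 3 × (34 − 15.6) × 3.6 = 168.9 kips.
Remaining web compression depth: a_w = (T − C_f)/(0.85 f'_c b_w) = (360.6 − 168.9)/(0.85 × 3 × 15.6) = 4.819 in.
M_n = C_f(d − h_f/2) + (T − C_f)(d − a_w/2) = 168.9 × (19.3 − 1.8) + 191.7 × (19.3 − 2.4095) = 2955.8 + 3237.9 = 6193.7 kip·in.
M_n = 6193.7/12 = 516.14 kip·ft.

M_n ≈ 516 kip·ft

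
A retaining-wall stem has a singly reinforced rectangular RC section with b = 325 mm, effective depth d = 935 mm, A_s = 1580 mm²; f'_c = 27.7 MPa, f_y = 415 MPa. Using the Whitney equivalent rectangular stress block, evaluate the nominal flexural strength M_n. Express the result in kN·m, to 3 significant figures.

T = A_s f_y = 1580 × 415 = 655700 N = 655.7 kN.
From C = T: a = T/(0.85 f'_c b) = 655700/(0.85 × 27.7 × 325) = 85.69 mm.
M_n = T(d − a/2) = 655.7 kN × (935 − 42.845) mm = 584.99 kN·m.

M_n ≈ 585 kN·m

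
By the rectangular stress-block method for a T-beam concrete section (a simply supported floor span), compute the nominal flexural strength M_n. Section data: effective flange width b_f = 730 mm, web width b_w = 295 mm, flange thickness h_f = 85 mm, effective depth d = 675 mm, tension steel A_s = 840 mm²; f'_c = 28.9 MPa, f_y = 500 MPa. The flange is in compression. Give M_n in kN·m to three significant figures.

M_n ≈ 279 kN·m

Tension: T = A_s f_y = 840 × 500 = 420000 N.
Try a within the flange: a = T/(0.85 f'_c b_f) = 420000/(0.85 × 28.9 × 730) = 23.42 mm.
Since a = 23.42 ≤ h_f = 85 mm, the stress block lies entirely in the flange; analyse as a rectangular beam of width b_f.
M_n = T(d − a/2) = 420000 × (675 − 11.71) = 278.58 × 10⁶ N·mm.
M_n = 278.58 kN·m.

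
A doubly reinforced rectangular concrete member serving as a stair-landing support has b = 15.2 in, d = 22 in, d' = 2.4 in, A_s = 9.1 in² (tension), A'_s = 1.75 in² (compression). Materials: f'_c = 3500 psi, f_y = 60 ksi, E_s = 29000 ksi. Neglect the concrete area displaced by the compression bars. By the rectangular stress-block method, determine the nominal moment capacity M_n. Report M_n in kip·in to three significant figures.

M_n ≈ 9610 kip·in

Assume both steels yield.
a = (A_s − A'_s) f_y/(0.85 f'_c b) = (9.1 − 1.75) × 60/(0.85 × 3.5 × 15.2) = 9.752 in.
c = a/β₁ = 9.752/0.85 = 11.473 in; ε'_s = 0.003(c − d')/c = 0.0024 ≥ ε_y = 0.0021, so the compression steel yields.
M_n = (A_s − A'_s) f_y (d − a/2) + A'_s f_y (d − d') = 441 × (22 − 4.876) + 105 × (22 − 2.4) = 7551.7 + 2058.0 = 9609.7 kip·in.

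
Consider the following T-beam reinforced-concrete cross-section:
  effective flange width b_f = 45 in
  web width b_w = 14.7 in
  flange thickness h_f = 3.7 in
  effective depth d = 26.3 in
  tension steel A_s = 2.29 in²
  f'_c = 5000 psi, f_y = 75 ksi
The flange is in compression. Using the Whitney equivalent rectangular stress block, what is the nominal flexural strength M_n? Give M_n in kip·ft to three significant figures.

M_n ≈ 370 kip·ft

Tension: T = A_s f_y = 2.29 × 75 = 171.75 kips.
Try a within the flange: a = T/(0.85 f'_c b_f) = 171.75/(0.85 × 5 × 45) = 0.898 in.
Since a = 0.898 ≤ h_f = 3.7 in, the stress block lies entirely in the flange; analyse as a rectangular beam of width b_f.
M_n = T(d − a/2) = 171.75 × (26.3 − 0.449) = 4439.9 kip·in.
M_n = 4439.9/12 = 369.99 kip·ft.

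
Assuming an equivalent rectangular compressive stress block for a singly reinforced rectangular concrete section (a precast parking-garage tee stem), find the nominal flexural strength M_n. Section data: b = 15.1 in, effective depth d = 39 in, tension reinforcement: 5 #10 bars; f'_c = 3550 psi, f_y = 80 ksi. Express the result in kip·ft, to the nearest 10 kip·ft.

A_s = 5 × 1.27 = 6.35 in².
T = A_s f_y = 6.35 × 80 = 508 kips.
a = T/(0.85 f'_c b) = 508/(0.85 × 3.55 × 15.1) = 11.149 in.
M_n = T(d − a/2) = 508 × (39 − 5.5745) = 16980.2 kip·in = 16980.2/12 = 1415.02 kip·ft.

M_n ≈ 1420 kip·ft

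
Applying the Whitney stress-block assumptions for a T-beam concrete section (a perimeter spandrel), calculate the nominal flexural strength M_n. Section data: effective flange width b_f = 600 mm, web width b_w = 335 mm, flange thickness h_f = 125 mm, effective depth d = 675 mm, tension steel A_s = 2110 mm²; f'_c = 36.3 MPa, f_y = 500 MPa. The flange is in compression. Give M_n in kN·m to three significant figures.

M_n ≈ 682 kN·m

Tension: T = A_s f_y = 2110 × 500 = 1055000 N.
Try a within the flange: a = T/(0.85 f'_c b_f) = 1055000/(0.85 × 36.3 × 600) = 56.99 mm.
Since a = 56.99 ≤ h_f = 125 mm, the stress block lies entirely in the flange; analyse as a rectangular beam of width b_f.
M_n = T(d − a/2) = 1055000 × (675 − 28.495) = 682.06 × 10⁶ N·mm.
M_n = 682.06 kN·m.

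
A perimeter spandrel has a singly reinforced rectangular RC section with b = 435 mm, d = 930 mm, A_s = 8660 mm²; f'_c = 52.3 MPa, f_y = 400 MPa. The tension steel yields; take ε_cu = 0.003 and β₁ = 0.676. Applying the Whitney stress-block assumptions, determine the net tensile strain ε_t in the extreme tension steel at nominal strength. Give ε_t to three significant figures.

a = A_s f_y/(0.85 f'_c b) = 179.13 mm.
β₁ = 0.676, so c = a/β₁ = 179.13/0.676 = 264.99 mm.
From the linear strain diagram with ε_cu = 0.003: ε_t = 0.003 (d − c)/c = 0.003 × (930 − 264.99)/264.99 = 0.00753.
Since ε_t ≥ 0.005, the section is tension-controlled.

ε_t ≈ 0.00753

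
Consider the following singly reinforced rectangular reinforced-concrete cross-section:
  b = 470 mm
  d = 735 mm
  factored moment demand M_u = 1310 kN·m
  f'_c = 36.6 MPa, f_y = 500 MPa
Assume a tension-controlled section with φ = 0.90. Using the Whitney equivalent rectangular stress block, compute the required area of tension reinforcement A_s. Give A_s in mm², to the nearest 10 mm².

M_n = M_u/φ = 1310/0.90 = 1455.56 kN·m.
With M_n = 0.85 f'_c a b (d − a/2), solve the quadratic for a:
a = d − √(d² − 2M_n/(0.85 f'_c b)) = 735 − √(735² − 2 × 1455.56×10⁶/(0.85 × 36.6 × 470)) = 150.94 mm.
A_s = 0.85 f'_c a b / f_y = 0.85 × 36.6 × 150.94 × 470 / 500 = 4414.0 mm².

A_s ≈ 4410 mm²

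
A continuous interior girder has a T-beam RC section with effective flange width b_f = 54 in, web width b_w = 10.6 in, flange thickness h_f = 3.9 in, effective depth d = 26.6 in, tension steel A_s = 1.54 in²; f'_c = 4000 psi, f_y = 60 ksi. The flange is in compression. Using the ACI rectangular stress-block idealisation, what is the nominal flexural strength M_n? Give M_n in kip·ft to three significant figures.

Tension: T = A_s f_y = 1.54 × 60 = 92.4 kips.
Try a within the flange: a = T/(0.85 f'_c b_f) = 92.4/(0.85 × 4 × 54) = 0.503 in.
Since a = 0.503 ≤ h_f = 3.9 in, the stress block lies entirely in the flange; analyse as a rectangular beam of width b_f.
M_n = T(d − a/2) = 92.4 × (26.6 − 0.2515) = 2434.6 kip·in.
M_n = 2434.6/12 = 202.88 kip·ft.

M_n ≈ 203 kip·ft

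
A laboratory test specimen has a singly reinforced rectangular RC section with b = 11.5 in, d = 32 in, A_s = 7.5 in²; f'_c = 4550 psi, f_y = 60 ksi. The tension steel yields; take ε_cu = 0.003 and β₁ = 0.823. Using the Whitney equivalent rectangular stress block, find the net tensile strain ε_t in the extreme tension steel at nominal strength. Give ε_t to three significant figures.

a = A_s f_y/(0.85 f'_c b) = 10.118 in.
β₁ = 0.823, so c = a/β₁ = 10.118/0.823 = 12.294 in.
From the linear strain diagram with ε_cu = 0.003: ε_t = 0.003 (d − c)/c = 0.003 × (32 − 12.294)/12.294 = 0.00481.
ε_t is between 0.004 and 0.005 — transition zone.

ε_t ≈ 0.00481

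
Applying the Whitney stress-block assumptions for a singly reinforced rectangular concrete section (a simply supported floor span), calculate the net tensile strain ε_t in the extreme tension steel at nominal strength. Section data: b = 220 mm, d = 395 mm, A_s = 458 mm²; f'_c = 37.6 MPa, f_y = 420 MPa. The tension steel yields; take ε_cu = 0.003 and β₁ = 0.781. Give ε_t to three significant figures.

ε_t ≈ 0.0308

a = A_s f_y/(0.85 f'_c b) = 27.36 mm.
β₁ = 0.781, so c = a/β₁ = 27.36/0.781 = 35.03 mm.
From the linear strain diagram with ε_cu = 0.003: ε_t = 0.003 (d − c)/c = 0.003 × (395 − 35.03)/35.03 = 0.0308.
Since ε_t ≥ 0.005, the section is tension-controlled.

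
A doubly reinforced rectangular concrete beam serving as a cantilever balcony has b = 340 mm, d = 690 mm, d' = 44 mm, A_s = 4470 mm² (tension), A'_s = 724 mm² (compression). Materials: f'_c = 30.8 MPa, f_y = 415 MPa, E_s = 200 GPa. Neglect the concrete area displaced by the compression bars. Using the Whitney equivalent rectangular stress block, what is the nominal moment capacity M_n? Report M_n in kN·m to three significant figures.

M_n ≈ 1130 kN·m

Assume both tension and compression steel yield.
Net tension couple steel: A_s − A'_s = 3746 mm².
a = (A_s − A'_s) f_y / (0.85 f'_c b) = 1554590/(0.85 × 30.8 × 340) = 174.65 mm.
c = a/β₁ = 174.65/0.83 = 210.42 mm; ε'_s = 0.003(c − d')/c = 0.0024 ≥ f_y/E_s = 0.0021, so compression steel does yield.
M_n = (A_s − A'_s) f_y (d − a/2) + A'_s f_y (d − d') = [1554590 × (690 − 87.325) + 300460 × (690 − 44)] × 10⁻⁶ = 936.91 + 194.10 = 1131.01 kN·m.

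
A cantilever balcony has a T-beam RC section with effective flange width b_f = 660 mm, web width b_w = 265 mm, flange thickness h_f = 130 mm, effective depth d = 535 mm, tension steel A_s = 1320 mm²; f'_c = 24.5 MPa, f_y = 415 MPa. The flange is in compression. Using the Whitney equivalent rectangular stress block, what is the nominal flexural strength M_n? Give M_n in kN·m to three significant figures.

M_n ≈ 282 kN·m

Tension: T = A_s f_y = 1320 × 415 = 547800 N.
Try a within the flange: a = T/(0.85 f'_c b_f) = 547800/(0.85 × 24.5 × 660) = 39.86 mm.
Since a = 39.86 ≤ h_f = 130 mm, the stress block lies entirely in the flange; analyse as a rectangular beam of width b_f.
M_n = T(d − a/2) = 547800 × (535 − 19.93) = 282.16 × 10⁶ N·mm.
M_n = 282.16 kN·m.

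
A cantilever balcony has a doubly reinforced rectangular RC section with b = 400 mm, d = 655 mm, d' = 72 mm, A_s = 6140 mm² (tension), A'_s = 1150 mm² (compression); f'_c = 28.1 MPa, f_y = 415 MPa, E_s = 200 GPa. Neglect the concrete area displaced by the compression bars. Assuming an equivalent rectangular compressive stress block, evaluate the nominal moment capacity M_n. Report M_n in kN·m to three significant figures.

Assume both tension and compression steel yield.
Net tension couple steel: A_s − A'_s = 4990 mm².
a = (A_s − A'_s) f_y / (0.85 f'_c b) = 2070850/(0.85 × 28.1 × 400) = 216.75 mm.
c = a/β₁ = 216.75/0.849 = 255.30 mm; ε'_s = 0.003(c − d')/c = 0.0022 ≥ f_y/E_s = 0.0021, so compression steel does yield.
M_n = (A_s − A'_s) f_y (d − a/2) + A'_s f_y (d − d') = [2070850 × (655 − 108.375) + 477250 × (655 − 72)] × 10⁻⁶ = 1131.98 + 278.24 = 1410.22 kN·m.

M_n ≈ 1410 kN·m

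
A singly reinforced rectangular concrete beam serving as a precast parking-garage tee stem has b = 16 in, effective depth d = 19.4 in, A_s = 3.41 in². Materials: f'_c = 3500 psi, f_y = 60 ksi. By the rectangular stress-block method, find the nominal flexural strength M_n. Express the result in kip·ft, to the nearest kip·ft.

M_n ≈ 294 kip·ft

T = A_s f_y = 3.41 × 60 = 204.6 kips.
a = T/(0.85 f'_c b) = 204.6/(0.85 × 3.5 × 16) = 4.298 in.
M_n = T(d − a/2) = 204.6 × (19.4 − 2.149) = 3529.6 kip·in = 3529.6/12 = 294.13 kip·ft.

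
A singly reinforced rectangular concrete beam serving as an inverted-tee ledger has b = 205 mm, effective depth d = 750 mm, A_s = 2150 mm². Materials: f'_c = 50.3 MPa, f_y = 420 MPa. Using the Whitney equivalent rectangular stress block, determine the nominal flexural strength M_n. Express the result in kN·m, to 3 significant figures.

T = A_s f_y = 2150 × 420 = 903000 N = 903 kN.
From C = T: a = T/(0.85 f'_c b) = 903000/(0.85 × 50.3 × 205) = 103.03 mm.
M_n = T(d − a/2) = 903 kN × (750 − 51.515) mm = 630.73 kN·m.

M_n ≈ 631 kN·m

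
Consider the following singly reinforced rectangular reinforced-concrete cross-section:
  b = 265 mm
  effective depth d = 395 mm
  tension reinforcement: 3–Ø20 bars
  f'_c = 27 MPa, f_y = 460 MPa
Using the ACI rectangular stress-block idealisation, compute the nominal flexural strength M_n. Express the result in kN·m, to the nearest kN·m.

M_n ≈ 156 kN·m

A_s = 3 × 314 = 942 mm².
T = A_s f_y = 942 × 460 = 433320 N = 433.32 kN.
From C = T: a = T/(0.85 f'_c b) = 433320/(0.85 × 27 × 265) = 71.25 mm.
M_n = T(d − a/2) = 433.32 kN × (395 − 35.625) mm = 155.72 kN·m.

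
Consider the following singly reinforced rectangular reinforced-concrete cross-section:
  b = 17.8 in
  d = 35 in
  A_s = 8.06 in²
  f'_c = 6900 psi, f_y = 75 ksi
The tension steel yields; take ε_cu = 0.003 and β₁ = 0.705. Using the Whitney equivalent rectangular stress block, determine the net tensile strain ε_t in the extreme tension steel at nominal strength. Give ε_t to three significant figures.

a = A_s f_y/(0.85 f'_c b) = 5.790 in.
β₁ = 0.705, so c = a/β₁ = 5.790/0.705 = 8.213 in.
From the linear strain diagram with ε_cu = 0.003: ε_t = 0.003 (d − c)/c = 0.003 × (35 − 8.213)/8.213 = 0.00978.
Since ε_t ≥ 0.005, the section is tension-controlled.

ε_t ≈ 0.00978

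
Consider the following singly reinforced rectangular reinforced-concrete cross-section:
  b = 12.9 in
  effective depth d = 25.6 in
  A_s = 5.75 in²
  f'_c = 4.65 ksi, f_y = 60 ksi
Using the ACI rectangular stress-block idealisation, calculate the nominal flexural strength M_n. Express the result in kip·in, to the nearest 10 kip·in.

M_n ≈ 7660 kip·in

T = A_s f_y = 5.75 × 60 = 345 kips.
a = T/(0.85 f'_c b) = 345/(0.85 × 4.65 × 12.9) = 6.766 in.
M_n = T(d − a/2) = 345 × (25.6 − 3.383) = 7664.9 kip·in.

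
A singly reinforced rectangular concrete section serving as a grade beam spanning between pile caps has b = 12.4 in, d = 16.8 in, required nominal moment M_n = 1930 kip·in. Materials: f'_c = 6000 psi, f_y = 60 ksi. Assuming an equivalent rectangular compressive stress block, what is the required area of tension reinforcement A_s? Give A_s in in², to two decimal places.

From M_n = 0.85 f'_c a b (d − a/2):
a = d − √(d² − 2M_n/(0.85 f'_c b)) = 16.8 − √(16.8² − 2 × 1930/(0.85 × 6 × 12.4)) = 1.927 in.
A_s = 0.85 f'_c a b / f_y = 0.85 × 6 × 1.927 × 12.4 / 60 = 2.031 in².

A_s ≈ 2.03 in²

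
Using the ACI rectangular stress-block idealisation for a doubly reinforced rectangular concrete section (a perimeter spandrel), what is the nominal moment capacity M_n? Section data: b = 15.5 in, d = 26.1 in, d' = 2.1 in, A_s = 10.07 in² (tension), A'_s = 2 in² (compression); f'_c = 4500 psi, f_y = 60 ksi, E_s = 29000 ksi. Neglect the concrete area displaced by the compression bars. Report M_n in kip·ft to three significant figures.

M_n ≈ 1130 kip·ft

Assume both steels yield.
a = (A_s − A'_s) f_y/(0.85 f'_c b) = (10.07 − 2) × 60/(0.85 × 4.5 × 15.5) = 8.167 in.
c = a/β₁ = 8.167/0.825 = 9.899 in; ε'_s = 0.003(c − d')/c = 0.0024 ≥ ε_y = 0.0021, so the compression steel yields.
M_n = (A_s − A'_s) f_y (d − a/2) + A'_s f_y (d − d') = 484.2 × (26.1 − 4.0835) + 120 × (26.1 − 2.1) = 10660.4 + 2880.0 = 13540.4 kip·in = 13540.4/12 = 1128.37 kip·ft.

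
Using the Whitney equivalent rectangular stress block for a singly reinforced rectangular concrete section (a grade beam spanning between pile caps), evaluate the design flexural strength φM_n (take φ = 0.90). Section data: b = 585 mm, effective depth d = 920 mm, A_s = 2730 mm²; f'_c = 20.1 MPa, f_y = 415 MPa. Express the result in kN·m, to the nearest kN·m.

T = A_s f_y = 2730 × 415 = 1132950 N = 1132.95 kN.
From C = T: a = T/(0.85 f'_c b) = 1132950/(0.85 × 20.1 × 585) = 113.35 mm.
M_n = T(d − a/2) = 1132.95 kN × (920 − 56.675) mm = 978.10 kN·m.
φM_n = 0.90 × 978.10 = 880.29 kN·m.

φM_n ≈ 880 kN·m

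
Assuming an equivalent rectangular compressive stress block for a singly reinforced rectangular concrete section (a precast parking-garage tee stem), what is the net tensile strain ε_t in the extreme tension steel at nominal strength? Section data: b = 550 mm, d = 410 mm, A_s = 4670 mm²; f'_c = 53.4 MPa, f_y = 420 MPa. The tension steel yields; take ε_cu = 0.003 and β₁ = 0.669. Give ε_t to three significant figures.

a = A_s f_y/(0.85 f'_c b) = 78.57 mm.
β₁ = 0.669, so c = a/β₁ = 78.57/0.669 = 117.44 mm.
From the linear strain diagram with ε_cu = 0.003: ε_t = 0.003 (d − c)/c = 0.003 × (410 − 117.44)/117.44 = 0.00747.
Since ε_t ≥ 0.005, the section is tension-controlled.

ε_t ≈ 0.00747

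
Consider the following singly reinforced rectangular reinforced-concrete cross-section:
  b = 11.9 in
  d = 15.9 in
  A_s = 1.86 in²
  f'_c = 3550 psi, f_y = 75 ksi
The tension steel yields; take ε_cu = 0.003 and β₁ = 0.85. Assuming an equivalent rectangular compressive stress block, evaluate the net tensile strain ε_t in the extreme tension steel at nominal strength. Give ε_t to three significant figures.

a = A_s f_y/(0.85 f'_c b) = 3.885 in.
β₁ = 0.85, so c = a/β₁ = 3.885/0.85 = 4.571 in.
From the linear strain diagram with ε_cu = 0.003: ε_t = 0.003 (d − c)/c = 0.003 × (15.9 − 4.571)/4.571 = 0.00744.
Since ε_t ≥ 0.005, the section is tension-controlled.

ε_t ≈ 0.00744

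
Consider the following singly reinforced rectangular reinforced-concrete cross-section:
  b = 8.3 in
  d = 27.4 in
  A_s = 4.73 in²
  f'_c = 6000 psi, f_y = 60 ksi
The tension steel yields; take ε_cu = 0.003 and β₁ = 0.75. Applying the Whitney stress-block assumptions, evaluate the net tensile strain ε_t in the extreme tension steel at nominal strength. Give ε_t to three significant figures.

a = A_s f_y/(0.85 f'_c b) = 6.704 in.
β₁ = 0.75, so c = a/β₁ = 6.704/0.75 = 8.939 in.
From the linear strain diagram with ε_cu = 0.003: ε_t = 0.003 (d − c)/c = 0.003 × (27.4 − 8.939)/8.939 = 0.00620.
Since ε_t ≥ 0.005, the section is tension-controlled.

ε_t ≈ 0.00620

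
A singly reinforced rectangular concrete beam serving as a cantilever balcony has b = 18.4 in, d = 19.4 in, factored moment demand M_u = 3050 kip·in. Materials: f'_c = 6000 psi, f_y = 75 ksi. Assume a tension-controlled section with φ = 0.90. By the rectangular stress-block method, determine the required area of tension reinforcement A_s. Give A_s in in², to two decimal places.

M_n = M_u/φ = 3050/0.90 = 3388.89 kip·in.
From M_n = 0.85 f'_c a b (d − a/2):
a = d − √(d² − 2M_n/(0.85 f'_c b)) = 19.4 − √(19.4² − 2 × 3388.89/(0.85 × 6 × 18.4)) = 1.961 in.
A_s = 0.85 f'_c a b / f_y = 0.85 × 6 × 1.961 × 18.4 / 75 = 2.454 in².

A_s ≈ 2.45 in²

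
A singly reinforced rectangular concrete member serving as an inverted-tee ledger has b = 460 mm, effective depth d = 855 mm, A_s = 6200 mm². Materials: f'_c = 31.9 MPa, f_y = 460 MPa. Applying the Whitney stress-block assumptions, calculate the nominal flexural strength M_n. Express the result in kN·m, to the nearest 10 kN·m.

M_n ≈ 2110 kN·m

T = A_s f_y = 6200 × 460 = 2852000 N = 2852 kN.
From C = T: a = T/(0.85 f'_c b) = 2852000/(0.85 × 31.9 × 460) = 228.66 mm.
M_n = T(d − a/2) = 2852 kN × (855 − 114.33) mm = 2112.39 kN·m.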